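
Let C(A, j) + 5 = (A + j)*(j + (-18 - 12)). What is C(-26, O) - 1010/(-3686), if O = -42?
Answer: 9014618/1843 ≈ 4891.3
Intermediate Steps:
C(A, j) = -5 + (-30 + j)*(A + j) (C(A, j) = -5 + (A + j)*(j + (-18 - 12)) = -5 + (A + j)*(j - 30) = -5 + (A + j)*(-30 + j) = -5 + (-30 + j)*(A + j))
C(-26, O) - 1010/(-3686) = (-5 + (-42)² - 30*(-26) - 30*(-42) - 26*(-42)) - 1010/(-3686) = (-5 + 1764 + 780 + 1260 + 1092) - 1010*(-1/3686) = 4891 + 505/1843 = 9014618/1843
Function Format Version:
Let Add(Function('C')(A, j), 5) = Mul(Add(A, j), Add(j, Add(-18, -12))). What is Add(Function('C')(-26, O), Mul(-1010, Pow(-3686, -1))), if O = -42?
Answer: Rational(9014618, 1843) ≈ 4891.3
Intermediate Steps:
Function('C')(A, j) = Add(-5, Mul(Add(-30, j), Add(A, j))) (Function('C')(A, j) = Add(-5, Mul(Add(A, j), Add(j, Add(-18, -12)))) = Add(-5, Mul(Add(A, j), Add(j, -30))) = Add(-5, Mul(Add(A, j), Add(-30, j))) = Add(-5, Mul(Add(-30, j), Add(A, j))))
Add(Function('C')(-26, O), Mul(-1010, Pow(-3686, -1))) = Add(Add(-5, Pow(-42, 2), Mul(-30, -26), Mul(-30, -42), Mul(-26, -42)), Mul(-1010, Pow(-3686, -1))) = Add(Add(-5, 1764, 780, 1260, 1092), Mul(-1010, Rational(-1, 3686))) = Add(4891, Rational(505, 1843)) = Rational(9014618, 1843)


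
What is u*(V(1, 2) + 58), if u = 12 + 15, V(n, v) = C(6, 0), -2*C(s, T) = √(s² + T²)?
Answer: 1485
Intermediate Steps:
C(s, T) = -√(T² + s²)/2 (C(s, T) = -√(s² + T²)/2 = -√(T² + s²)/2)
V(n, v) = -3 (V(n, v) = -√(0² + 6²)/2 = -√(0 + 36)/2 = -√36/2 = -½*6 = -3)
u = 27
u*(V(1, 2) + 58) = 27*(-3 + 58) = 27*55 = 1485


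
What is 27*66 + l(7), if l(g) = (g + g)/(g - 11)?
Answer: 3557/2 ≈ 1778.5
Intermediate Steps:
l(g) = 2*g/(-11 + g) (l(g) = (2*g)/(-11 + g) = 2*g/(-11 + g))
27*66 + l(7) = 27*66 + 2*7/(-11 + 7) = 1782 + 2*7/(-4) = 1782 + 2*7*(-1/4) = 1782 - 7/2 = 3557/2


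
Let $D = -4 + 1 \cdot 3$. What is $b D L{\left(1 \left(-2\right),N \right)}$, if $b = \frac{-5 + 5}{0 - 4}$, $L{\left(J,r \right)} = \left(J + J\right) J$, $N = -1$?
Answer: $0$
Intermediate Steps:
$L{\left(J,r \right)} = 2 J^{2}$ ($L{\left(J,r \right)} = 2 J J = 2 J^{2}$)
$b = 0$ ($b = \frac{0}{-4} = 0 \left(- \frac{1}{4}\right) = 0$)
$D = -1$ ($D = -4 + 3 = -1$)
$b D L{\left(1 \left(-2\right),N \right)} = 0 \left(-1\right) 2 \left(1 \left(-2\right)\right)^{2} = 0 \cdot 2 \left(-2\right)^{2} = 0 \cdot 2 \cdot 4 = 0 \cdot 8 = 0$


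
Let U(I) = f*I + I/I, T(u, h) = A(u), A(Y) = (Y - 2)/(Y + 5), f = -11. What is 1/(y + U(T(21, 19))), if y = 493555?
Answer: 26/12832247 ≈ 2.0261e-6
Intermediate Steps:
A(Y) = (-2 + Y)/(5 + Y)
T(u, h) = (-2 + u)/(5 + u)
U(I) = 1 - 11*I (U(I) = -11*I + I/I = -11*I + 1 = 1 - 11*I)
1/(y + U(T(21, 19))) = 1/(493555 + (1 - 11*(-2 + 21)/(5 + 21))) = 1/(493555 + (1 - 11*19/26)) = 1/(493555 + (1 - 209/26)) = 1/(493555 - 183/26) = 1/(12832247/26) = 26/12832247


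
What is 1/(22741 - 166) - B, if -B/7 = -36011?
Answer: -5690638274/22575 ≈ -2.5208e+5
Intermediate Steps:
B = 252077 (B = -7*(-36011) = 252077)
1/(22741 - 166) - B = 1/(22741 - 166) - 1*252077 = 1/22575 - 252077 = -5690638274/22575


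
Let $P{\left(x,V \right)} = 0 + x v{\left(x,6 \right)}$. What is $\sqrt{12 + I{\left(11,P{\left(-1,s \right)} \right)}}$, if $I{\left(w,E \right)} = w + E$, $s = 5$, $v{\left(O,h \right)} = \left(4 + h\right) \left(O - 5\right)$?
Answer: $\sqrt{83} \approx 9.1104$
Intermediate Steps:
$v{\left(O,h \right)} = \left(-5 + O\right) \left(4 + h\right)$ ($v{\left(O,h \right)} = \left(4 + h\right) \left(-5 + O\right) = \left(-5 + O\right) \left(4 + h\right)$)
$P{\left(x,V \right)} = x \left(-50 + 10 x\right)$ ($P{\left(x,V \right)} = 0 + x \left(-20 - 30 + 4 x + x 6\right) = 0 + x \left(-20 - 30 + 4 x + 6 x\right) = 0 + x \left(-50 + 10 x\right) = x \left(-50 + 10 x\right)$)
$I{\left(w,E \right)} = E + w$
$\sqrt{12 + I{\left(11,P{\left(-1,s \right)} \right)}} = \sqrt{12 + \left(10 \left(-1\right) \left(-5 - 1\right) + 11\right)} = \sqrt{12 + \left(10 \left(-1\right) \left(-6\right) + 11\right)} = \sqrt{12 + \left(60 + 11\right)} = \sqrt{12 + 71} = \sqrt{83}$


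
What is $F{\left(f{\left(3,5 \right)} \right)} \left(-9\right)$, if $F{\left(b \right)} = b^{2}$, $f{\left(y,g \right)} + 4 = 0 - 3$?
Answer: $-441$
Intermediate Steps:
$f{\left(y,g \right)} = -7$ ($f{\left(y,g \right)} = -4 + \left(0 - 3\right) = -4 - 3 = -7$)
$F{\left(f{\left(3,5 \right)} \right)} \left(-9\right) = \left(-7\right)^{2} \left(-9\right) = 49 \left(-9\right) = -441$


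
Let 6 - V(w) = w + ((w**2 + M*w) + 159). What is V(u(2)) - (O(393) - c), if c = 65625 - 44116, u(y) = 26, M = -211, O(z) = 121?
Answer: 26019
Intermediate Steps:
c = 21509
V(w) = -153 - w**2 + 210*w (V(w) = 6 - (w + ((w**2 - 211*w) + 159)) = 6 - (w + (159 + w**2 - 211*w)) = 6 - (159 + w**2 - 210*w) = 6 + (-159 - w**2 + 210*w) = -153 - w**2 + 210*w)
V(u(2)) - (O(393) - c) = (-153 - 1*26**2 + 210*26) - (121 - 1*21509) = (-153 - 1*676 + 5460) - (121 - 21509) = (-153 - 676 + 5460) - 1*(-21388) = 4631 + 21388 = 26019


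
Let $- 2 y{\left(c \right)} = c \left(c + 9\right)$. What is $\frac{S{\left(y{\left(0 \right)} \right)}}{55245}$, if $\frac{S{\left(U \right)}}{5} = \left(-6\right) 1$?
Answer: $- \frac{2}{3683} \approx -0.00054304$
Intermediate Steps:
$y{\left(c \right)} = - \frac{c \left(9 + c\right)}{2}$ ($y{\left(c \right)} = - \frac{c \left(c + 9\right)}{2} = - \frac{c \left(9 + c\right)}{2}$)
$S{\left(U \right)} = -30$ ($S{\left(U \right)} = 5 \left(\left(-6\right) 1\right) = 5 \left(-6\right) = -30$)
$\frac{S{\left(y{\left(0 \right)} \right)}}{55245} = - \frac{30}{55245} = \left(-30\right) \frac{1}{55245} = - \frac{2}{3683}$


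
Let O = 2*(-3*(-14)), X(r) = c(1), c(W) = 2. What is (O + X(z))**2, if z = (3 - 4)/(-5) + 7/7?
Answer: 7396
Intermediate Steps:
z = 6/5 (z = -1*(-1/5) + 7*(1/7) = 1/5 + 1 = 6/5 ≈ 1.2000)
X(r) = 2
O = 84 (O = 2*42 = 84)
(O + X(z))**2 = (84 + 2)**2 = 86**2 = 7396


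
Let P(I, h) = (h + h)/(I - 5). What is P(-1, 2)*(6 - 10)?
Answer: 8/3 ≈ 2.6667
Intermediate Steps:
P(I, h) = 2*h/(-5 + I) (P(I, h) = (2*h)/(-5 + I) = 2*h/(-5 + I))
P(-1, 2)*(6 - 10) = (2*2/(-5 - 1))*(6 - 10) = (2*2/(-6))*(-4) = (2*2*(-1/6))*(-4) = -2/3*(-4) = 8/3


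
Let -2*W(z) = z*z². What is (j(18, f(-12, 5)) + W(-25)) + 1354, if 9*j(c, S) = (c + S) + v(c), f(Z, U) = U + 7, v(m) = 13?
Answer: 165083/18 ≈ 9171.3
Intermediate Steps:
f(Z, U) = 7 + U
j(c, S) = 13/9 + S/9 + c/9 (j(c, S) = ((c + S) + 13)/9 = ((S + c) + 13)/9 = (13 + S + c)/9 = 13/9 + S/9 + c/9)
W(z) = -z³/2 (W(z) = -z*z²/2 = -z³/2)
(j(18, f(-12, 5)) + W(-25)) + 1354 = ((13/9 + (7 + 5)/9 + (⅑)*18) - ½*(-25)³) + 1354 = ((13/9 + (⅑)*12 + 2) - ½*(-15625)) + 1354 = ((13/9 + 4/3 + 2) + 15625/2) + 1354 = (43/9 + 15625/2) + 1354 = 140711/18 + 1354 = 165083/18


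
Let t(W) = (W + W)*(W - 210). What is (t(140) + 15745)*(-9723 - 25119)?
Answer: 134315910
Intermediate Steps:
t(W) = 2*W*(-210 + W) (t(W) = (2*W)*(-210 + W) = 2*W*(-210 + W))
(t(140) + 15745)*(-9723 - 25119) = (2*140*(-210 + 140) + 15745)*(-9723 - 25119) = (2*140*(-70) + 15745)*(-34842) = (-19600 + 15745)*(-34842) = -3855*(-34842) = 134315910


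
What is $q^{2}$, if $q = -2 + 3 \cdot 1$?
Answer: $1$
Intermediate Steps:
$q = 1$ ($q = -2 + 3 = 1$)
$q^{2} = 1^{2} = 1$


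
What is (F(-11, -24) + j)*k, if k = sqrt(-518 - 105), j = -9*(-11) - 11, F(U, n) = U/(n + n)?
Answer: 4235*I*sqrt(623)/48 ≈ 2202.2*I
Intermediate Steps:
F(U, n) = U/(2*n) (F(U, n) = U/((2*n)) = U*(1/(2*n)) = U/(2*n))
j = 88 (j = 99 - 11 = 88)
k = I*sqrt(623) (k = sqrt(-623) = I*sqrt(623) ≈ 24.96*I)
(F(-11, -24) + j)*k = ((1/2)*(-11)/(-24) + 88)*(I*sqrt(623)) = ((1/2)*(-11)*(-1/24) + 88)*(I*sqrt(623)) = (11/48 + 88)*(I*sqrt(623)) = 4235*(I*sqrt(623))/48 = 4235*I*sqrt(623)/48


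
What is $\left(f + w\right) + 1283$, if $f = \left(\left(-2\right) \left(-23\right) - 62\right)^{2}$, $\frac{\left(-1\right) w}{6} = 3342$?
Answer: $-18513$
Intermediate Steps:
$w = -20052$ ($w = \left(-6\right) 3342 = -20052$)
$f = 256$ ($f = \left(46 - 62\right)^{2} = \left(-16\right)^{2} = 256$)
$\left(f + w\right) + 1283 = \left(256 - 20052\right) + 1283 = -19796 + 1283 = -18513$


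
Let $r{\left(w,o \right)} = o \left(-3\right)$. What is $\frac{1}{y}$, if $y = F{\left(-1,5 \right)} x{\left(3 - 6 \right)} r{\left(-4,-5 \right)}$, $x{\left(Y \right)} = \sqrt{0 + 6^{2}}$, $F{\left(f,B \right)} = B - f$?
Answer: $\frac{1}{540} \approx 0.0018519$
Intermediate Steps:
$r{\left(w,o \right)} = - 3 o$
$x{\left(Y \right)} = 6$ ($x{\left(Y \right)} = \sqrt{0 + 36} = \sqrt{36} = 6$)
$y = 540$ ($y = \left(5 - -1\right) 6 \left(\left(-3\right) \left(-5\right)\right) = \left(5 + 1\right) 6 \cdot 15 = 6 \cdot 6 \cdot 15 = 36 \cdot 15 = 540$)
$\frac{1}{y} = \frac{1}{540}$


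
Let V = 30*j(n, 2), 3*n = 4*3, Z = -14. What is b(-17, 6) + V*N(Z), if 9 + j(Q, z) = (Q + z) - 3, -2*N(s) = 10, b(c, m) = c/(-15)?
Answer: 13517/15 ≈ 901.13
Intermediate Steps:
b(c, m) = -c/15 (b(c, m) = c*(-1/15) = -c/15)
N(s) = -5 (N(s) = -½*10 = -5)
n = 4 (n = (4*3)/3 = (⅓)*12 = 4)
j(Q, z) = -12 + Q + z (j(Q, z) = -9 + ((Q + z) - 3) = -9 + (-3 + Q + z) = -12 + Q + z)
V = -180 (V = 30*(-12 + 4 + 2) = 30*(-6) = -180)
b(-17, 6) + V*N(Z) = -1/15*(-17) - 180*(-5) = 17/15 + 900 = 13517/15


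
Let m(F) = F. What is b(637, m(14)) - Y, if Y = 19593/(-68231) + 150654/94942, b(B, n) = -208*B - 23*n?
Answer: -430200888198452/3238993801 ≈ -1.3282e+5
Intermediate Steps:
Y = 4209537234/3238993801 (Y = 19593*(-1/68231) + 150654*(1/94942) = -19593/68231 + 75327/47471 = 4209537234/3238993801 ≈ 1.2996)
b(637, m(14)) - Y = (-208*637 - 23*14) - 1*4209537234/3238993801 = (-132496 - 322) - 4209537234/3238993801 = -132818 - 4209537234/3238993801 = -430200888198452/3238993801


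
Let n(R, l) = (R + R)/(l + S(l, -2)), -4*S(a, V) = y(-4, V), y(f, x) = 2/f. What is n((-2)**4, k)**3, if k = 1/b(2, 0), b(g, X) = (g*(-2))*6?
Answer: 56623104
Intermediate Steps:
b(g, X) = -12*g (b(g, X) = -2*g*6 = -12*g)
k = -1/24 (k = 1/(-12*2) = 1/(-24) = -1/24 ≈ -0.041667)
S(a, V) = 1/8 (S(a, V) = -1/(2*(-4)) = -(-1)/(2*4) = -1/4*(-1/2) = 1/8)
n(R, l) = 2*R/(1/8 + l) (n(R, l) = (R + R)/(l + 1/8) = (2*R)/(1/8 + l) = 2*R/(1/8 + l))
n((-2)**4, k)**3 = (16*(-2)**4/(1 + 8*(-1/24)))**3 = (16*16/(1 - 1/3))**3 = (16*16/(2/3))**3 = (16*16*(3/2))**3 = 384**3 = 56623104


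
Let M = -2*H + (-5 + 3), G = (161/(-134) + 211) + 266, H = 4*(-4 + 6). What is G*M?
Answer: -573813/67 ≈ -8564.4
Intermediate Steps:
H = 8 (H = 4*2 = 8)
G = 63757/134 (G = (161*(-1/134) + 211) + 266 = (-161/134 + 211) + 266 = 28113/134 + 266 = 63757/134 ≈ 475.80)
M = -18 (M = -2*8 + (-5 + 3) = -16 - 2 = -18)
G*M = (63757/134)*(-18) = -573813/67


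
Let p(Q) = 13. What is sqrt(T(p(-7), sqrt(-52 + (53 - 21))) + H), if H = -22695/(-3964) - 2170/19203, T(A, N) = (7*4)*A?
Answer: sqrt(535416621409372089)/38060346 ≈ 19.225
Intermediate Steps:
T(A, N) = 28*A
H = 427210205/76120692 (H = -22695*(-1/3964) - 2170*1/19203 = 22695/3964 - 2170/19203 = 427210205/76120692 ≈ 5.6123)
sqrt(T(p(-7), sqrt(-52 + (53 - 21))) + H) = sqrt(28*13 + 427210205/76120692) = sqrt(364 + 427210205/76120692) = sqrt(28135142093/76120692) = sqrt(535416621409372089)/38060346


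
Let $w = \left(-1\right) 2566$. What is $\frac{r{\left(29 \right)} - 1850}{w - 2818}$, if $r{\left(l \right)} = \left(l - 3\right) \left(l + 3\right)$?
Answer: $\frac{509}{2692} \approx 0.18908$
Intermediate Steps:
$w = -2566$
$r{\left(l \right)} = \left(-3 + l\right) \left(3 + l\right)$
$\frac{r{\left(29 \right)} - 1850}{w - 2818} = \frac{\left(-9 + 29^{2}\right) - 1850}{-2566 - 2818} = \frac{\left(-9 + 841\right) - 1850}{-5384} = \left(832 - 1850\right) \left(- \frac{1}{5384}\right) = \left(-1018\right) \left(- \frac{1}{5384}\right) = \frac{509}{2692}$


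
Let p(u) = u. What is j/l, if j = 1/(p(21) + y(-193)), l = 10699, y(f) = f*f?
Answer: 1/398751730 ≈ 2.5078e-9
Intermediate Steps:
y(f) = f**2
j = 1/37270 (j = 1/(21 + (-193)**2) = 1/(21 + 37249) = 1/37270 ≈ 2.6831e-5)
j/l = (1/37270)/10699 = (1/37270)*(1/10699) = 1/398751730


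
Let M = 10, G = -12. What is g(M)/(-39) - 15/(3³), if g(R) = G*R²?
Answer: 3535/117 ≈ 30.214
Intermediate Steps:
g(R) = -12*R²
g(M)/(-39) - 15/(3³) = -12*10²/(-39) - 15/(3³) = -12*100*(-1/39) - 15/27 = -1200*(-1/39) - 15*1/27 = 400/13 - 5/9 = 3535/117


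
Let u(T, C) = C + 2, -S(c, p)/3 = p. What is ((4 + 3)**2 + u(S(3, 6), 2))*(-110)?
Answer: -5830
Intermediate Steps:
S(c, p) = -3*p
u(T, C) = 2 + C
((4 + 3)**2 + u(S(3, 6), 2))*(-110) = ((4 + 3)**2 + (2 + 2))*(-110) = (7**2 + 4)*(-110) = (49 + 4)*(-110) = 53*(-110) = -5830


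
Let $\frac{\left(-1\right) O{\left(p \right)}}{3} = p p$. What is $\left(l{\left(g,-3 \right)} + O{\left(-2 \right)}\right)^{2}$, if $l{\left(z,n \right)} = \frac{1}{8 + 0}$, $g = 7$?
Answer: $\frac{9025}{64} \approx 141.02$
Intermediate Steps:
$l{\left(z,n \right)} = \frac{1}{8}$
$O{\left(p \right)} = - 3 p^{2}$ ($O{\left(p \right)} = - 3 p p = - 3 p^{2}$)
$\left(l{\left(g,-3 \right)} + O{\left(-2 \right)}\right)^{2} = \left(\frac{1}{8} - 3 \left(-2\right)^{2}\right)^{2} = \left(\frac{1}{8} - 12\right)^{2} = \left(- \frac{95}{8}\right)^{2} = \frac{9025}{64}$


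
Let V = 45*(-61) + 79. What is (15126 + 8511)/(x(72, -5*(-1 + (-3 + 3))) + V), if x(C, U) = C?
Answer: -23637/2594 ≈ -9.1122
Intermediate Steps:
V = -2666 (V = -2745 + 79 = -2666)
(15126 + 8511)/(x(72, -5*(-1 + (-3 + 3))) + V) = (15126 + 8511)/(72 - 2666) = 23637/(-2594) = 23637*(-1/2594) = -23637/2594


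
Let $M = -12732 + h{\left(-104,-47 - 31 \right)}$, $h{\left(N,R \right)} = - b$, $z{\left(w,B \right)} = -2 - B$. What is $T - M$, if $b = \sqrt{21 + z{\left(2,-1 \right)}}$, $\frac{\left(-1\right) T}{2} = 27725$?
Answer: $-42718 + 2 \sqrt{5} \approx -42714.0$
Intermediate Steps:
$T = -55450$ ($T = \left(-2\right) 27725 = -55450$)
$b = 2 \sqrt{5}$ ($b = \sqrt{21 - 1} = \sqrt{20} = 2 \sqrt{5} \approx 4.4721$)
$h{\left(N,R \right)} = - 2 \sqrt{5}$
$M = -12732 - 2 \sqrt{5} \approx -12736.0$
$T - M = -55450 - \left(-12732 - 2 \sqrt{5}\right) = -55450 + \left(12732 + 2 \sqrt{5}\right) = -42718 + 2 \sqrt{5}$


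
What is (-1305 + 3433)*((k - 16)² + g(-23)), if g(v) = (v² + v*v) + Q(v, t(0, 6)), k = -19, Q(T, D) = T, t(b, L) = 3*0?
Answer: 4809280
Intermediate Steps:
t(b, L) = 0
g(v) = v + 2*v² (g(v) = (v² + v*v) + v = (v² + v²) + v = 2*v² + v = v + 2*v²)
(-1305 + 3433)*((k - 16)² + g(-23)) = (-1305 + 3433)*((-19 - 16)² - 23*(1 + 2*(-23))) = 2128*((-35)² - 23*(1 - 46)) = 2128*(1225 - 23*(-45)) = 2128*(1225 + 1035) = 2128*2260 = 4809280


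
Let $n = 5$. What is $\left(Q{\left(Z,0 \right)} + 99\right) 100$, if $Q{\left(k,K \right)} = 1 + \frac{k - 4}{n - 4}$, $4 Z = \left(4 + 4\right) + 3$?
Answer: $9875$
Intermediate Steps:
$Z = \frac{11}{4}$ ($Z = \frac{\left(4 + 4\right) + 3}{4} = \frac{8 + 3}{4} = \frac{1}{4} \cdot 11 = \frac{11}{4} \approx 2.75$)
$Q{\left(k,K \right)} = -3 + k$ ($Q{\left(k,K \right)} = 1 + \frac{k - 4}{5 - 4} = 1 + \frac{-4 + k}{1} = 1 + \left(-4 + k\right) 1 = 1 + \left(-4 + k\right) = -3 + k$)
$\left(Q{\left(Z,0 \right)} + 99\right) 100 = \left(\left(-3 + \frac{11}{4}\right) + 99\right) 100 = \left(- \frac{1}{4} + 99\right) 100 = \frac{395}{4} \cdot 100 = 9875$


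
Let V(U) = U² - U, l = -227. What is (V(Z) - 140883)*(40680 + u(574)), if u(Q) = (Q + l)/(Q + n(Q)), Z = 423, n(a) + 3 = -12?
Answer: 855564589941/559 ≈ 1.5305e+9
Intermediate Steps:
n(a) = -15 (n(a) = -3 - 12 = -15)
u(Q) = (-227 + Q)/(-15 + Q) (u(Q) = (Q - 227)/(Q - 15) = (-227 + Q)/(-15 + Q))
(V(Z) - 140883)*(40680 + u(574)) = (423*(-1 + 423) - 140883)*(40680 + (-227 + 574)/(-15 + 574)) = (423*422 - 140883)*(40680 + 347/559) = (178506 - 140883)*(40680 + (1/559)*347) = 37623*(40680 + 347/559) = 37623*(22740467/559) = 855564589941/559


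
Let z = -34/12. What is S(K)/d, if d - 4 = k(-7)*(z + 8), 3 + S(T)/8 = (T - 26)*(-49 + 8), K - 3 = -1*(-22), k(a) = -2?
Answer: -48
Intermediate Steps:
z = -17/6 (z = -34*1/12 = -17/6 ≈ -2.8333)
K = 25 (K = 3 - 1*(-22) = 3 + 22 = 25)
S(T) = 8504 - 328*T (S(T) = -24 + 8*((T - 26)*(-49 + 8)) = -24 + 8*((-26 + T)*(-41)) = -24 + 8*(1066 - 41*T) = -24 + (8528 - 328*T) = 8504 - 328*T)
d = -19/3 (d = 4 - 2*(-17/6 + 8) = 4 - 2*31/6 = 4 - 31/3 = -19/3 ≈ -6.3333)
S(K)/d = (8504 - 328*25)/(-19/3) = (8504 - 8200)*(-3/19) = 304*(-3/19) = -48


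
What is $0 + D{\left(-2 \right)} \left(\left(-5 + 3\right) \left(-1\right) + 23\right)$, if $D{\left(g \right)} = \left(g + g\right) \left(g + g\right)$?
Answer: $400$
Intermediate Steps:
$D{\left(g \right)} = 4 g^{2}$ ($D{\left(g \right)} = 2 g 2 g = 4 g^{2}$)
$0 + D{\left(-2 \right)} \left(\left(-5 + 3\right) \left(-1\right) + 23\right) = 0 + 4 \left(-2\right)^{2} \left(\left(-5 + 3\right) \left(-1\right) + 23\right) = 0 + 4 \cdot 4 \left(\left(-2\right) \left(-1\right) + 23\right) = 0 + 16 \left(2 + 23\right) = 0 + 16 \cdot 25 = 0 + 400 = 400$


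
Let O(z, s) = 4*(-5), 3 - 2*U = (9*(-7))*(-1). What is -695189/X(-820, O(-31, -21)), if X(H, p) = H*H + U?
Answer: -695189/672370 ≈ -1.0339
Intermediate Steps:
U = -30 (U = 3/2 - 9*(-7)*(-1)/2 = 3/2 - (-63)*(-1)/2 = 3/2 - ½*63 = 3/2 - 63/2 = -30)
O(z, s) = -20
X(H, p) = -30 + H² (X(H, p) = H*H - 30 = H² - 30 = -30 + H²)
-695189/X(-820, O(-31, -21)) = -695189/(-30 + (-820)²) = -695189/(-30 + 672400) = -695189/672370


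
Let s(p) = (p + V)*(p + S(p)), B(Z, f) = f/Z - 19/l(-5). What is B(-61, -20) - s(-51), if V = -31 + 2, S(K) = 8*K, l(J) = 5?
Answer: -11200659/305 ≈ -36724.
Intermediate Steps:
B(Z, f) = -19/5 + f/Z (B(Z, f) = f/Z - 19/5 = -19/5 + f/Z)
V = -29
s(p) = 9*p*(-29 + p) (s(p) = (p - 29)*(p + 8*p) = (-29 + p)*(9*p) = 9*p*(-29 + p))
B(-61, -20) - s(-51) = (-19/5 - 20/(-61)) - 9*(-51)*(-29 - 51) = (-19/5 - 20*(-1/61)) - 9*(-51)*(-80) = (-19/5 + 20/61) - 1*36720 = -1059/305 - 36720 = -11200659/305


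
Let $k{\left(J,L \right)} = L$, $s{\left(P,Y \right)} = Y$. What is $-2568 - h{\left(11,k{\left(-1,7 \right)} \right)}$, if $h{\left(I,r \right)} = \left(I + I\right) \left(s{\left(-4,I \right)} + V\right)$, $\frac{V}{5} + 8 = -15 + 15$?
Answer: $-1930$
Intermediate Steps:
$V = -40$ ($V = -40 + 5 \left(-15 + 15\right) = -40 + 5 \cdot 0 = -40 + 0 = -40$)
$h{\left(I,r \right)} = 2 I \left(-40 + I\right)$ ($h{\left(I,r \right)} = \left(I + I\right) \left(I - 40\right) = 2 I \left(-40 + I\right)$)
$-2568 - h{\left(11,k{\left(-1,7 \right)} \right)} = -2568 - 2 \cdot 11 \left(-40 + 11\right) = -2568 - 2 \cdot 11 \left(-29\right) = -2568 - -638 = -2568 + 638 = -1930$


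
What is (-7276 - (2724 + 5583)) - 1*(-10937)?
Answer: -4646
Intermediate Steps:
(-7276 - (2724 + 5583)) - 1*(-10937) = (-7276 - 1*8307) + 10937 = (-7276 - 8307) + 10937 = -15583 + 10937 = -4646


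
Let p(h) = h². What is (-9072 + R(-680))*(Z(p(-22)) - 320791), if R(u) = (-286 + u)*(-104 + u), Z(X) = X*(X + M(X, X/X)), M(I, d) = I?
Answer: 110535488112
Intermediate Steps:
Z(X) = 2*X² (Z(X) = X*(X + X) = X*(2*X) = 2*X²)
(-9072 + R(-680))*(Z(p(-22)) - 320791) = (-9072 + (29744 + (-680)² - 390*(-680)))*(2*((-22)²)² - 320791) = (-9072 + (29744 + 462400 + 265200))*(2*484² - 320791) = (-9072 + 757344)*(2*234256 - 320791) = 748272*(468512 - 320791) = 748272*147721 = 110535488112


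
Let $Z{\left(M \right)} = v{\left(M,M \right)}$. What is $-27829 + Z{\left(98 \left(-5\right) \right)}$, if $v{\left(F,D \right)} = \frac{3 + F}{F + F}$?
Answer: $- \frac{27271933}{980} \approx -27829.0$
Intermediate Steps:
$v{\left(F,D \right)} = \frac{3 + F}{2 F}$
$Z{\left(M \right)} = \frac{3 + M}{2 M}$
$-27829 + Z{\left(98 \left(-5\right) \right)} = -27829 + \frac{3 + 98 \left(-5\right)}{2 \cdot 98 \left(-5\right)} = -27829 + \frac{3 - 490}{2 \left(-490\right)} = -27829 + \frac{1}{2} \left(- \frac{1}{490}\right) \left(-487\right) = -27829 + \frac{487}{980} = - \frac{27271933}{980}$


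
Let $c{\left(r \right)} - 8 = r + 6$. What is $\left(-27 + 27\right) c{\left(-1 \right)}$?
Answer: $0$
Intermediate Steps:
$c{\left(r \right)} = 14 + r$ ($c{\left(r \right)} = 8 + \left(r + 6\right) = 8 + \left(6 + r\right) = 14 + r$)
$\left(-27 + 27\right) c{\left(-1 \right)} = \left(-27 + 27\right) \left(14 - 1\right) = 0 \cdot 13 = 0$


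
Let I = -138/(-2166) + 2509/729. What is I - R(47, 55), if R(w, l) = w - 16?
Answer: -7235723/263169 ≈ -27.495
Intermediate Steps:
R(w, l) = -16 + w
I = 922516/263169 (I = -138*(-1/2166) + 2509*(1/729) = 23/361 + 2509/729 = 922516/263169 ≈ 3.5054)
I - R(47, 55) = 922516/263169 - (-16 + 47) = 922516/263169 - 1*31 = 922516/263169 - 31 = -7235723/263169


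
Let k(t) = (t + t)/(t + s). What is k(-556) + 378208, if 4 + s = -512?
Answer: 50680011/134 ≈ 3.7821e+5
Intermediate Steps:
s = -516 (s = -4 - 512 = -516)
k(t) = 2*t/(-516 + t) (k(t) = (t + t)/(t - 516) = (2*t)/(-516 + t) = 2*t/(-516 + t))
k(-556) + 378208 = 2*(-556)/(-516 - 556) + 378208 = 2*(-556)/(-1072) + 378208 = 2*(-556)*(-1/1072) + 378208 = 139/134 + 378208 = 50680011/134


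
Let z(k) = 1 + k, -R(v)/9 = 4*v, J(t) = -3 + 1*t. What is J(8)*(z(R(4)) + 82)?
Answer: -305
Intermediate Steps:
J(t) = -3 + t
R(v) = -36*v
J(8)*(z(R(4)) + 82) = (-3 + 8)*((1 - 36*4) + 82) = 5*((1 - 144) + 82) = 5*(-143 + 82) = 5*(-61) = -305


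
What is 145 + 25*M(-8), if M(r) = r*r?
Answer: 1745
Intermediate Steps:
M(r) = r²
145 + 25*M(-8) = 145 + 25*(-8)² = 145 + 25*64 = 145 + 1600 = 1745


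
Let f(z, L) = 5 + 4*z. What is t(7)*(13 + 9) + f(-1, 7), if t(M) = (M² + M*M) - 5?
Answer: 2047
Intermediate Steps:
t(M) = -5 + 2*M² (t(M) = (M² + M²) - 5 = 2*M² - 5 = -5 + 2*M²)
t(7)*(13 + 9) + f(-1, 7) = (-5 + 2*7²)*(13 + 9) + (5 + 4*(-1)) = (-5 + 2*49)*22 + (5 - 4) = (-5 + 98)*22 + 1 = 93*22 + 1 = 2046 + 1 = 2047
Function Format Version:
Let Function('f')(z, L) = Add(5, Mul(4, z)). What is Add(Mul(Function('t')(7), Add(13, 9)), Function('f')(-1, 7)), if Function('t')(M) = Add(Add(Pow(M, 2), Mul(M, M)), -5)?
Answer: 2047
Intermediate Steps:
Function('t')(M) = Add(-5, Mul(2, Pow(M, 2))) (Function('t')(M) = Add(Add(Pow(M, 2), Pow(M, 2)), -5) = Add(Mul(2, Pow(M, 2)), -5) = Add(-5, Mul(2, Pow(M, 2))))
Add(Mul(Function('t')(7), Add(13, 9)), Function('f')(-1, 7)) = Add(Mul(Add(-5, Mul(2, Pow(7, 2))), Add(13, 9)), Add(5, Mul(4, -1))) = Add(Mul(Add(-5, Mul(2, 49)), 22), Add(5, -4)) = Add(Mul(Add(-5, 98), 22), 1) = Add(Mul(93, 22), 1) = Add(2046, 1) = 2047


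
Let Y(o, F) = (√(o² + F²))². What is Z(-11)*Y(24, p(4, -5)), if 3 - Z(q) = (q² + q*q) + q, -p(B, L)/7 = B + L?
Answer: -142500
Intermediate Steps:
p(B, L) = -7*B - 7*L (p(B, L) = -7*(B + L) = -7*B - 7*L)
Z(q) = 3 - q - 2*q² (Z(q) = 3 - ((q² + q*q) + q) = 3 - ((q² + q²) + q) = 3 - (2*q² + q) = 3 - (q + 2*q²) = 3 + (-q - 2*q²) = 3 - q - 2*q²)
Y(o, F) = F² + o² (Y(o, F) = (√(F² + o²))² = F² + o²)
Z(-11)*Y(24, p(4, -5)) = (3 - 1*(-11) - 2*(-11)²)*((-7*4 - 7*(-5))² + 24²) = (3 + 11 - 2*121)*((-28 + 35)² + 576) = (3 + 11 - 242)*(7² + 576) = -228*(49 + 576) = -228*625 = -142500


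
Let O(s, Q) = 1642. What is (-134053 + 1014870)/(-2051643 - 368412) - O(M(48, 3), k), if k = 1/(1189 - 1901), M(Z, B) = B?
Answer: -3974611127/2420055 ≈ -1642.4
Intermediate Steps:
k = -1/712 (k = 1/(-712) = -1/712 ≈ -0.0014045)
(-134053 + 1014870)/(-2051643 - 368412) - O(M(48, 3), k) = (-134053 + 1014870)/(-2051643 - 368412) - 1*1642 = 880817/(-2420055) - 1642 = 880817*(-1/2420055) - 1642 = -880817/2420055 - 1642 = -3974611127/2420055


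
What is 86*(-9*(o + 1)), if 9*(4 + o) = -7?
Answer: 2924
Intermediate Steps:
o = -43/9 (o = -4 + (⅑)*(-7) = -4 - 7/9 = -43/9 ≈ -4.7778)
86*(-9*(o + 1)) = 86*(-9*(-43/9 + 1)) = 86*(-9*(-34/9)) = 86*34 = 2924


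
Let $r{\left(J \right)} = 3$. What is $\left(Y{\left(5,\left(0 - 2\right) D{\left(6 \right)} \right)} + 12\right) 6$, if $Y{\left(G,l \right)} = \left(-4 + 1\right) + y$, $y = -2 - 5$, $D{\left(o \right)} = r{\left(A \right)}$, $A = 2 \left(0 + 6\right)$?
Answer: $12$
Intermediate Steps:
$A = 12$ ($A = 2 \cdot 6 = 12$)
$D{\left(o \right)} = 3$
$y = -7$
$Y{\left(G,l \right)} = -10$ ($Y{\left(G,l \right)} = \left(-4 + 1\right) - 7 = -3 - 7 = -10$)
$\left(Y{\left(5,\left(0 - 2\right) D{\left(6 \right)} \right)} + 12\right) 6 = \left(-10 + 12\right) 6 = 2 \cdot 6 = 12$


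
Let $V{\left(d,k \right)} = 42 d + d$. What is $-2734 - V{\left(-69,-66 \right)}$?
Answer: $233$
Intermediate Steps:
$V{\left(d,k \right)} = 43 d$
$-2734 - V{\left(-69,-66 \right)} = -2734 - 43 \left(-69\right) = -2734 - -2967 = -2734 + 2967 = 233$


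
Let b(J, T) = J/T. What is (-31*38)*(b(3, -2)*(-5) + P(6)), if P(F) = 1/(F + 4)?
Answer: -44764/5 ≈ -8952.8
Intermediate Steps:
P(F) = 1/(4 + F)
(-31*38)*(b(3, -2)*(-5) + P(6)) = (-31*38)*((3/(-2))*(-5) + 1/(4 + 6)) = -1178*((3*(-½))*(-5) + 1/10) = -1178*(-3/2*(-5) + ⅒) = -1178*(15/2 + ⅒) = -1178*38/5 = -44764/5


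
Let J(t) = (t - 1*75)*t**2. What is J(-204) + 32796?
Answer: -11578068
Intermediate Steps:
J(t) = t**2*(-75 + t) (J(t) = (t - 75)*t**2 = (-75 + t)*t**2 = t**2*(-75 + t))
J(-204) + 32796 = (-204)**2*(-75 - 204) + 32796 = 41616*(-279) + 32796 = -11610864 + 32796 = -11578068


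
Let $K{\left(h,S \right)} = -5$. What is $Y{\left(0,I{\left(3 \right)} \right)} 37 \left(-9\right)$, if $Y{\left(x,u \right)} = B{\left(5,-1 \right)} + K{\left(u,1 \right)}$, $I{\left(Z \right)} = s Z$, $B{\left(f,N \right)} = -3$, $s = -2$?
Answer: $2664$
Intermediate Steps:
$I{\left(Z \right)} = - 2 Z$
$Y{\left(x,u \right)} = -8$ ($Y{\left(x,u \right)} = -3 - 5 = -8$)
$Y{\left(0,I{\left(3 \right)} \right)} 37 \left(-9\right) = \left(-8\right) 37 \left(-9\right) = \left(-296\right) \left(-9\right) = 2664$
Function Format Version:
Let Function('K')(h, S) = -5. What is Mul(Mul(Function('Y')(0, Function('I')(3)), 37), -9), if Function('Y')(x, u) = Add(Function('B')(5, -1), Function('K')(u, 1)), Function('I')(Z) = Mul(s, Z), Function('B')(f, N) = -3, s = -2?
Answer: 2664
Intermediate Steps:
Function('I')(Z) = Mul(-2, Z)
Function('Y')(x, u) = -8 (Function('Y')(x, u) = Add(-3, -5) = -8)
Mul(Mul(Function('Y')(0, Function('I')(3)), 37), -9) = Mul(Mul(-8, 37), -9) = Mul(-296, -9) = 2664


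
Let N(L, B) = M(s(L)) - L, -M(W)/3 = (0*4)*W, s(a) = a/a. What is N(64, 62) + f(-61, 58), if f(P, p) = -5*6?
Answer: -94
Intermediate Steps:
f(P, p) = -30
s(a) = 1
M(W) = 0 (M(W) = -3*0*4*W = -0*W = -3*0 = 0)
N(L, B) = -L (N(L, B) = 0 - L = -L)
N(64, 62) + f(-61, 58) = -1*64 - 30 = -64 - 30 = -94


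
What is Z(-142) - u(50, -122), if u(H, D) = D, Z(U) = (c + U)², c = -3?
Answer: 21147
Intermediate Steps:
Z(U) = (-3 + U)²
Z(-142) - u(50, -122) = (-3 - 142)² - 1*(-122) = (-145)² + 122 = 21025 + 122 = 21147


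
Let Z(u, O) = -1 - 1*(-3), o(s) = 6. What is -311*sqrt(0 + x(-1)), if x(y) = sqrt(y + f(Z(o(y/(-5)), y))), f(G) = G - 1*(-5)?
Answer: -311*6**(1/4) ≈ -486.74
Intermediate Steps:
Z(u, O) = 2 (Z(u, O) = -1 + 3 = 2)
f(G) = 5 + G (f(G) = G + 5 = 5 + G)
x(y) = sqrt(7 + y) (x(y) = sqrt(y + (5 + 2)) = sqrt(y + 7) = sqrt(7 + y))
-311*sqrt(0 + x(-1)) = -311*sqrt(0 + sqrt(7 - 1)) = -311*sqrt(0 + sqrt(6)) = -311*6**(1/4)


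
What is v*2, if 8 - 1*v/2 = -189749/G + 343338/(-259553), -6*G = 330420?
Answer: 168012742286/7146791855 ≈ 23.509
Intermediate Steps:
G = -55070 (G = -⅙*330420 = -55070)
v = 84006371143/7146791855 (v = 16 - 2*(-189749/(-55070) + 343338/(-259553)) = 16 - 2*(-189749*(-1/55070) + 343338*(-1/259553)) = 16 - 2*(189749/55070 - 343338/259553) = 16 - 2*30342298537/14293583710 = 16 - 30342298537/7146791855 = 84006371143/7146791855 ≈ 11.754)
v*2 = (84006371143/7146791855)*2 = 168012742286/7146791855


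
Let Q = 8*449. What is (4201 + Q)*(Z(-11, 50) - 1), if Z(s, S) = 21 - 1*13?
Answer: 54551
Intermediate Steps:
Z(s, S) = 8 (Z(s, S) = 21 - 13 = 8)
Q = 3592
(4201 + Q)*(Z(-11, 50) - 1) = (4201 + 3592)*(8 - 1) = 7793*7 = 54551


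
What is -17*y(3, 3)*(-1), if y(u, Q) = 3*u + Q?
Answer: 204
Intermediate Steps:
y(u, Q) = Q + 3*u
-17*y(3, 3)*(-1) = -17*(3 + 3*3)*(-1) = -17*(3 + 9)*(-1) = -17*12*(-1) = -204*(-1) = 204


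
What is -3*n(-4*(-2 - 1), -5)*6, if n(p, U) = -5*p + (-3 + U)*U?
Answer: 360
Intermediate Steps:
n(p, U) = -5*p + U*(-3 + U)
-3*n(-4*(-2 - 1), -5)*6 = -3*((-5)**2 - (-20)*(-2 - 1) - 3*(-5))*6 = -3*(25 - (-20)*(-3) + 15)*6 = -3*(25 - 5*12 + 15)*6 = -3*(25 - 60 + 15)*6 = -3*(-20)*6 = 60*6 = 360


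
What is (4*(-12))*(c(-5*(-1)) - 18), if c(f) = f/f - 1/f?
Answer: 4128/5 ≈ 825.60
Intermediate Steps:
c(f) = 1 - 1/f
(4*(-12))*(c(-5*(-1)) - 18) = (4*(-12))*((-1 - 5*(-1))/((-5*(-1))) - 18) = -48*((-1 + 5)/5 - 18) = -48*((⅕)*4 - 18) = -48*(⅘ - 18) = -48*(-86/5) = 4128/5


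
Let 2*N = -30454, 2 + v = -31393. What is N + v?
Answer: -46622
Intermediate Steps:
v = -31395 (v = -2 - 31393 = -31395)
N = -15227 (N = (1/2)*(-30454) = -15227)
N + v = -15227 - 31395 = -46622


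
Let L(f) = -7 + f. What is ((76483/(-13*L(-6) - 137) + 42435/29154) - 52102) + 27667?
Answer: -3427492063/155488 ≈ -22043.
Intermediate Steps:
((76483/(-13*L(-6) - 137) + 42435/29154) - 52102) + 27667 = ((76483/(-13*(-7 - 6) - 137) + 42435/29154) - 52102) + 27667 = ((76483/(-13*(-13) - 137) + 42435*(1/29154)) - 52102) + 27667 = ((76483/(169 - 137) + 14145/9718) - 52102) + 27667 = ((76483/32 + 14145/9718) - 52102) + 27667 = (371857217/155488 - 52102) + 27667 = -7729378559/155488 + 27667 = -3427492063/155488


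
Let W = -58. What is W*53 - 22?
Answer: -3096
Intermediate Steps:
W*53 - 22 = -58*53 - 22 = -3074 - 22 = -3096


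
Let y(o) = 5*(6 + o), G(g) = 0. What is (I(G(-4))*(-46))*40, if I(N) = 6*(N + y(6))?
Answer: -662400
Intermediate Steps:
y(o) = 30 + 5*o
I(N) = 360 + 6*N (I(N) = 6*(N + (30 + 5*6)) = 6*(N + (30 + 30)) = 6*(N + 60) = 6*(60 + N) = 360 + 6*N)
(I(G(-4))*(-46))*40 = ((360 + 6*0)*(-46))*40 = ((360 + 0)*(-46))*40 = (360*(-46))*40 = -16560*40 = -662400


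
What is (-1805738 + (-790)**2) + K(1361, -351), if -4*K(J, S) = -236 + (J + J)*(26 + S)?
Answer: -1920833/2 ≈ -9.6042e+5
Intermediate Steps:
K(J, S) = 59 - J*(26 + S)/2 (K(J, S) = -(-236 + (J + J)*(26 + S))/4 = -(-236 + (2*J)*(26 + S))/4 = -(-236 + 2*J*(26 + S))/4 = 59 - J*(26 + S)/2)
(-1805738 + (-790)**2) + K(1361, -351) = (-1805738 + (-790)**2) + (59 - 13*1361 - 1/2*1361*(-351)) = (-1805738 + 624100) + (59 - 17693 + 477711/2) = -1181638 + 442443/2 = -1920833/2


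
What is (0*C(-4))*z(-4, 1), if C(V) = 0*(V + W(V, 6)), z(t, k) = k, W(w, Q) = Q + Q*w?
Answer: 0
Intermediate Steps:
C(V) = 0 (C(V) = 0*(V + 6*(1 + V)) = 0*(V + (6 + 6*V)) = 0*(6 + 7*V) = 0)
(0*C(-4))*z(-4, 1) = (0*0)*1 = 0*1 = 0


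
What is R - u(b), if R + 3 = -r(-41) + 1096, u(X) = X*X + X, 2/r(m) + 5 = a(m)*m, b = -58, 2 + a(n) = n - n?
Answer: -170403/77 ≈ -2213.0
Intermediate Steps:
a(n) = -2 (a(n) = -2 + (n - n) = -2 + 0 = -2)
r(m) = 2/(-5 - 2*m)
u(X) = X + X² (u(X) = X² + X = X + X²)
R = 84159/77 (R = -3 + (-2/(-5 - 2*(-41)) + 1096) = -3 + (-2/(-5 + 82) + 1096) = -3 + (-2/77 + 1096) = -3 + 84390/77 = 84159/77 ≈ 1093.0)
R - u(b) = 84159/77 - (-58)*(1 - 58) = 84159/77 - (-58)*(-57) = 84159/77 - 1*3306 = 84159/77 - 3306 = -170403/77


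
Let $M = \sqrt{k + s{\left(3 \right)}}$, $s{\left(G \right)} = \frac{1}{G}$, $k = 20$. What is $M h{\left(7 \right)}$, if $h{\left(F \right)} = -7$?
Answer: $- \frac{7 \sqrt{183}}{3} \approx -31.565$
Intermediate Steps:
$M = \frac{\sqrt{183}}{3}$ ($M = \sqrt{20 + \frac{1}{3}} = \sqrt{\frac{61}{3}} = \frac{\sqrt{183}}{3} \approx 4.5092$)
$M h{\left(7 \right)} = \frac{\sqrt{183}}{3} \left(-7\right) = - \frac{7 \sqrt{183}}{3}$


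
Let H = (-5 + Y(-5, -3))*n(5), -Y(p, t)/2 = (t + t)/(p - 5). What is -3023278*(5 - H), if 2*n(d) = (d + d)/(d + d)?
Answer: -122442759/5 ≈ -2.4489e+7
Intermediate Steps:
n(d) = ½ (n(d) = ((d + d)/(d + d))/2 = ((2*d)/((2*d)))/2 = ((2*d)*(1/(2*d)))/2 = (½)*1 = ½)
Y(p, t) = -4*t/(-5 + p) (Y(p, t) = -2*(t + t)/(p - 5) = -2*2*t/(-5 + p) = -4*t/(-5 + p))
H = -31/10 (H = (-5 - 4*(-3)/(-5 - 5))*(½) = (-5 - 4*(-3)/(-10))*(½) = (-5 - 4*(-3)*(-⅒))*(½) = (-5 - 6/5)*(½) = -31/5*½ = -31/10 ≈ -3.1000)
-3023278*(5 - H) = -3023278*(5 - 1*(-31/10)) = -3023278*(5 + 31/10) = -3023278*81/10 = -122442759/5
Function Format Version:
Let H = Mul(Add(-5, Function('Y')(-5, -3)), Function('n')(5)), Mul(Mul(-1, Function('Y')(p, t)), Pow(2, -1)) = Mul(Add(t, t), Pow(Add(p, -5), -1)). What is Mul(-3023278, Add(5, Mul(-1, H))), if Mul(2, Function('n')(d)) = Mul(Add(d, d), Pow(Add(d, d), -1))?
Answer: Rational(-122442759, 5) ≈ -2.4489e+7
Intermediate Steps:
Function('n')(d) = Rational(1, 2) (Function('n')(d) = Mul(Rational(1, 2), Mul(Add(d, d), Pow(Add(d, d), -1))) = Mul(Rational(1, 2), Mul(Mul(2, d), Pow(Mul(2, d), -1))) = Mul(Rational(1, 2), Mul(Mul(2, d), Mul(Rational(1, 2), Pow(d, -1)))) = Mul(Rational(1, 2), 1) = Rational(1, 2))
Function('Y')(p, t) = Mul(-4, t, Pow(Add(-5, p), -1)) (Function('Y')(p, t) = Mul(-2, Mul(Add(t, t), Pow(Add(p, -5), -1))) = Mul(-2, Mul(Mul(2, t), Pow(Add(-5, p), -1))) = Mul(-2, Mul(2, t, Pow(Add(-5, p), -1))) = Mul(-4, t, Pow(Add(-5, p), -1)))
H = Rational(-31, 10) (H = Mul(Add(-5, Mul(-4, -3, Pow(Add(-5, -5), -1))), Rational(1, 2)) = Mul(Add(-5, Mul(-4, -3, Pow(-10, -1))), Rational(1, 2)) = Mul(Add(-5, Mul(-4, -3, Rational(-1, 10))), Rational(1, 2)) = Mul(Add(-5, Rational(-6, 5)), Rational(1, 2)) = Mul(Rational(-31, 5), Rational(1, 2)) = Rational(-31, 10) ≈ -3.1000)
Mul(-3023278, Add(5, Mul(-1, H))) = Mul(-3023278, Add(5, Mul(-1, Rational(-31, 10)))) = Mul(-3023278, Add(5, Rational(31, 10))) = Mul(-3023278, Rational(81, 10)) = Rational(-122442759, 5)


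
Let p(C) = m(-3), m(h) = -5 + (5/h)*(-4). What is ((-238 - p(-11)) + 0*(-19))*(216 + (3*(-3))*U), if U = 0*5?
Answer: -51768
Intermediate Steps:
m(h) = -5 - 20/h
p(C) = 5/3 (p(C) = -5 - 20/(-3) = -5 - 20*(-⅓) = -5 + 20/3 = 5/3)
U = 0
((-238 - p(-11)) + 0*(-19))*(216 + (3*(-3))*U) = ((-238 - 1*5/3) + 0*(-19))*(216 + (3*(-3))*0) = ((-238 - 5/3) + 0)*(216 - 9*0) = (-719/3 + 0)*(216 + 0) = -719/3*216 = -51768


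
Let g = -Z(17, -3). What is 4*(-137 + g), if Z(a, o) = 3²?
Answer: -584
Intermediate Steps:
Z(a, o) = 9
g = -9 (g = -1*9 = -9)
4*(-137 + g) = 4*(-137 - 9) = 4*(-146) = -584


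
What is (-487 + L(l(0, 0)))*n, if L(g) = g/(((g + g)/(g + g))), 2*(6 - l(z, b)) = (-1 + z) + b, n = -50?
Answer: 24025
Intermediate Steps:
l(z, b) = 13/2 - b/2 - z/2 (l(z, b) = 6 - ((-1 + z) + b)/2 = 6 - (-1 + b + z)/2 = 6 + (½ - b/2 - z/2) = 13/2 - b/2 - z/2)
L(g) = g (L(g) = g/(((2*g)/((2*g)))) = g/(((2*g)*(1/(2*g)))) = g/1 = g*1 = g)
(-487 + L(l(0, 0)))*n = (-487 + (13/2 - ½*0 - ½*0))*(-50) = (-487 + (13/2 + 0 + 0))*(-50) = (-487 + 13/2)*(-50) = -961/2*(-50) = 24025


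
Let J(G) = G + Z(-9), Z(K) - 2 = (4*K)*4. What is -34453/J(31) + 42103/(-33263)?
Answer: 30846938/99789 ≈ 309.12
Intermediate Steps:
Z(K) = 2 + 16*K (Z(K) = 2 + (4*K)*4 = 2 + 16*K)
J(G) = -142 + G (J(G) = G + (2 + 16*(-9)) = G + (2 - 144) = G - 142 = -142 + G)
-34453/J(31) + 42103/(-33263) = -34453/(-142 + 31) + 42103/(-33263) = -34453/(-111) + 42103*(-1/33263) = -34453*(-1/111) - 42103/33263 = 34453/111 - 42103/33263 = 30846938/99789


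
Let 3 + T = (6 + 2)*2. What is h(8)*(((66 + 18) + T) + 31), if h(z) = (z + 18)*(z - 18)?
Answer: -33280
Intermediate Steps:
h(z) = (-18 + z)*(18 + z) (h(z) = (18 + z)*(-18 + z) = (-18 + z)*(18 + z))
T = 13 (T = -3 + (6 + 2)*2 = -3 + 8*2 = -3 + 16 = 13)
h(8)*(((66 + 18) + T) + 31) = (-324 + 8²)*(((66 + 18) + 13) + 31) = (-324 + 64)*((84 + 13) + 31) = -260*(97 + 31) = -260*128 = -33280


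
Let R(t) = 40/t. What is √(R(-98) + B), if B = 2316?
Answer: 2*√28366/7 ≈ 48.121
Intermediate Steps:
√(R(-98) + B) = √(40/(-98) + 2316) = √(40*(-1/98) + 2316) = √(-20/49 + 2316) = √(113464/49) = 2*√28366/7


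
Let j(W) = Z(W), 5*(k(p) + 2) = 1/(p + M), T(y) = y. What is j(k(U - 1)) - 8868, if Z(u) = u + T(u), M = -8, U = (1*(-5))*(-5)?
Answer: -354879/40 ≈ -8872.0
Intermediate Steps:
U = 25 (U = -5*(-5) = 25)
Z(u) = 2*u (Z(u) = u + u = 2*u)
k(p) = -2 + 1/(5*(-8 + p)) (k(p) = -2 + 1/(5*(p - 8)) = -2 + 1/(5*(-8 + p)))
j(W) = 2*W
j(k(U - 1)) - 8868 = 2*((81 - 10*(25 - 1))/(5*(-8 + (25 - 1)))) - 8868 = 2*((81 - 10*24)/(5*(-8 + 24))) - 8868 = 2*((1/5)*(81 - 240)/16) - 8868 = 2*((1/5)*(1/16)*(-159)) - 8868 = 2*(-159/80) - 8868 = -159/40 - 8868 = -354879/40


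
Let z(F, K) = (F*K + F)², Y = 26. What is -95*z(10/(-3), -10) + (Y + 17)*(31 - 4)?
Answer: -84339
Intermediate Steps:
z(F, K) = (F + F*K)²
-95*z(10/(-3), -10) + (Y + 17)*(31 - 4) = -95*(10/(-3))²*(1 - 10)² + (26 + 17)*(31 - 4) = -95*(10*(-⅓))²*(-9)² + 43*27 = -95*(-10/3)²*81 + 1161 = -9500*81/9 + 1161 = -95*900 + 1161 = -85500 + 1161 = -84339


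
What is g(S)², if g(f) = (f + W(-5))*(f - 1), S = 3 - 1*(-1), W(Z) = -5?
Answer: 9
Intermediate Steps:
S = 4 (S = 3 + 1 = 4)
g(f) = (-1 + f)*(-5 + f) (g(f) = (f - 5)*(f - 1) = (-5 + f)*(-1 + f) = (-1 + f)*(-5 + f))
g(S)² = (5 + 4² - 6*4)² = (5 + 16 - 24)² = (-3)² = 9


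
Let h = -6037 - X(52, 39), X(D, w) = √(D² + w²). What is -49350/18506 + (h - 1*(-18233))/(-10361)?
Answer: -367905818/95870333 ≈ -3.8375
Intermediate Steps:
h = -6102 (h = -6037 - √(52² + 39²) = -6037 - √(2704 + 1521) = -6037 - √4225 = -6037 - 1*65 = -6037 - 65 = -6102)
-49350/18506 + (h - 1*(-18233))/(-10361) = -49350/18506 + (-6102 - 1*(-18233))/(-10361) = -49350*1/18506 + (-6102 + 18233)*(-1/10361) = -24675/9253 + 12131*(-1/10361) = -24675/9253 - 12131/10361 = -367905818/95870333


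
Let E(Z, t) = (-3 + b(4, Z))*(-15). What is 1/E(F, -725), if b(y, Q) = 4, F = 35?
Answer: -1/15 ≈ -0.066667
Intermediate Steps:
E(Z, t) = -15 (E(Z, t) = (-3 + 4)*(-15) = 1*(-15) = -15)
1/E(F, -725) = 1/(-15) = -1/15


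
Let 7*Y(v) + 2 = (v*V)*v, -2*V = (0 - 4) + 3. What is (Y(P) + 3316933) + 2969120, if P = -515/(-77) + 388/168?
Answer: 18784100578321/2988216 ≈ 6.2861e+6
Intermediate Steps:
V = 1/2 (V = -((0 - 4) + 3)/2 = -(-4 + 3)/2 = -1/2*(-1) = 1/2 ≈ 0.50000)
P = 4157/462 (P = -515*(-1/77) + 388*(1/168) = 515/77 + 97/42 = 4157/462 ≈ 8.9978)
Y(v) = -2/7 + v**2/14 (Y(v) = -2/7 + ((v*(1/2))*v)/7 = -2/7 + ((v/2)*v)/7 = -2/7 + (v**2/2)/7 = -2/7 + v**2/14)
(Y(P) + 3316933) + 2969120 = ((-2/7 + (4157/462)**2/14) + 3316933) + 2969120 = ((-2/7 + (1/14)*(17280649/213444)) + 3316933) + 2969120 = ((-2/7 + 17280649/2988216) + 3316933) + 2969120 = (16426873/2988216 + 3316933) + 2969120 = 9911728688401/2988216 + 2969120 = 18784100578321/2988216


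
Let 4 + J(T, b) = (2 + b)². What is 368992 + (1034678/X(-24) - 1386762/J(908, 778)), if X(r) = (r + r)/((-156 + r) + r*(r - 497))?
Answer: -1754326972372/6613 ≈ -2.6528e+8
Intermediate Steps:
J(T, b) = -4 + (2 + b)²
X(r) = 2*r/(-156 + r + r*(-497 + r)) (X(r) = (2*r)/((-156 + r) + r*(-497 + r)) = (2*r)/(-156 + r + r*(-497 + r)) = 2*r/(-156 + r + r*(-497 + r)))
368992 + (1034678/X(-24) - 1386762/J(908, 778)) = 368992 + (1034678/((2*(-24)/(-156 + (-24)² - 496*(-24)))) - 1386762*1/(778*(4 + 778))) = 368992 + (1034678/((2*(-24)/(-156 + 576 + 11904))) - 1386762/(778*782)) = 368992 + (1034678/((2*(-24)/12324)) - 1386762/608396) = 368992 + (1034678/((2*(-24)*(1/12324))) - 1386762*1/608396) = 368992 + (1034678/(-4/1027) - 30147/13226) = 368992 + (1034678*(-1027/4) - 30147/13226) = 368992 + (-531307153/2 - 30147/13226) = 368992 - 1756767116468/6613 = -1754326972372/6613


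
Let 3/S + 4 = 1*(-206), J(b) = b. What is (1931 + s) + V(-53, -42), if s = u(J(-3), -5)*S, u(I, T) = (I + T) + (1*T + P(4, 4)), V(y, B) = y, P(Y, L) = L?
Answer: 131469/70 ≈ 1878.1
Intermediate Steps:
u(I, T) = 4 + I + 2*T (u(I, T) = (I + T) + (1*T + 4) = (I + T) + (T + 4) = (I + T) + (4 + T) = 4 + I + 2*T)
S = -1/70 (S = 3/(-4 + 1*(-206)) = 3/(-4 - 206) = 3/(-210) = 3*(-1/210) = -1/70 ≈ -0.014286)
s = 9/70 (s = (4 - 3 + 2*(-5))*(-1/70) = (4 - 3 - 10)*(-1/70) = -9*(-1/70) = 9/70 ≈ 0.12857)
(1931 + s) + V(-53, -42) = (1931 + 9/70) - 53 = 135179/70 - 53 = 131469/70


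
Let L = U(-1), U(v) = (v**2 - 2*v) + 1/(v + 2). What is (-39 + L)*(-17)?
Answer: 595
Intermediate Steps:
U(v) = v**2 + 1/(2 + v) - 2*v (U(v) = (v**2 - 2*v) + 1/(2 + v) = v**2 + 1/(2 + v) - 2*v)
L = 4 (L = (1 + (-1)**3 - 4*(-1))/(2 - 1) = (1 - 1 + 4)/1 = 1*4 = 4)
(-39 + L)*(-17) = (-39 + 4)*(-17) = -35*(-17) = 595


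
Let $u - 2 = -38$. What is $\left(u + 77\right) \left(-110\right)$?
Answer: $-4510$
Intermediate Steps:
$u = -36$ ($u = 2 - 38 = -36$)
$\left(u + 77\right) \left(-110\right) = \left(-36 + 77\right) \left(-110\right) = 41 \left(-110\right) = -4510$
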